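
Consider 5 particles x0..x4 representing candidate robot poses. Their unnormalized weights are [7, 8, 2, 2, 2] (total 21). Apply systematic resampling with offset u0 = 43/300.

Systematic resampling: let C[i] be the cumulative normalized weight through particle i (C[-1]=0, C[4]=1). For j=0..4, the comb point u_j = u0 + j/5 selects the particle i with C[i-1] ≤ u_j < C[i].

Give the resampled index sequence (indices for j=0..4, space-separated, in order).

C = [1/3, 5/7, 17/21, 19/21, 1]
j=0: u_0=43/300 ∈ [0, 1/3) → index 0
j=1: u_1=103/300 ∈ [1/3, 5/7) → index 1
j=2: u_2=163/300 ∈ [1/3, 5/7) → index 1
j=3: u_3=223/300 ∈ [5/7, 17/21) → index 2
j=4: u_4=283/300 ∈ [19/21, 1) → index 4

0 1 1 2 4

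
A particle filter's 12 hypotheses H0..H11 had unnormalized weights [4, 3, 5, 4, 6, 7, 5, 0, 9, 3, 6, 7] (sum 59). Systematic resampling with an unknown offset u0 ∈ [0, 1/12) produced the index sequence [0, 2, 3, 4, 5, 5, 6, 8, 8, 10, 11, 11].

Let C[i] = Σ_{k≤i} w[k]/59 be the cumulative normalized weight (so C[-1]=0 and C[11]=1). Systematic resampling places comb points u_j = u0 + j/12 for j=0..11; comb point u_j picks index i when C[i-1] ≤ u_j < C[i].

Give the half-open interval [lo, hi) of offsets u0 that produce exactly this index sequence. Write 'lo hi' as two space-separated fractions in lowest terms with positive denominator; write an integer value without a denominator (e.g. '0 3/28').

C = [4/59, 7/59, 12/59, 16/59, 22/59, 29/59, 34/59, 34/59, 43/59, 46/59, 52/59, 1]
j=0 picked index 0: u0 ∈ [0, 4/59)
j=1 picked index 2: u0 ∈ [25/708, 85/708)
j=2 picked index 3: u0 ∈ [13/354, 37/354)
j=3 picked index 4: u0 ∈ [5/236, 29/236)
j=4 picked index 5: u0 ∈ [7/177, 28/177)
j=5 picked index 5: u0 ∈ [-31/708, 53/708)
j=6 picked index 6: u0 ∈ [-1/118, 9/118)
j=7 picked index 8: u0 ∈ [-5/708, 103/708)
j=8 picked index 8: u0 ∈ [-16/177, 11/177)
j=9 picked index 10: u0 ∈ [7/236, 31/236)
j=10 picked index 11: u0 ∈ [17/354, 1/6)
j=11 picked index 11: u0 ∈ [-25/708, 1/12)
intersection: [17/354, 11/177)

17/354 11/177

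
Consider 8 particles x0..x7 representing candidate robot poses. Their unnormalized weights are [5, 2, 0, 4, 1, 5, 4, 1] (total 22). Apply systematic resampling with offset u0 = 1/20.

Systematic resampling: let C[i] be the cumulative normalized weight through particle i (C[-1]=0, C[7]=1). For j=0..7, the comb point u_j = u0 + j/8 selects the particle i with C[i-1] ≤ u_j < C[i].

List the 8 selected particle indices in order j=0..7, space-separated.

C = [5/22, 7/22, 7/22, 1/2, 6/11, 17/22, 21/22, 1]
j=0: u_0=1/20 ∈ [0, 5/22) → index 0
j=1: u_1=7/40 ∈ [0, 5/22) → index 0
j=2: u_2=3/10 ∈ [5/22, 7/22) → index 1
j=3: u_3=17/40 ∈ [7/22, 1/2) → index 3
j=4: u_4=11/20 ∈ [6/11, 17/22) → index 5
j=5: u_5=27/40 ∈ [6/11, 17/22) → index 5
j=6: u_6=4/5 ∈ [17/22, 21/22) → index 6
j=7: u_7=37/40 ∈ [17/22, 21/22) → index 6

0 0 1 3 5 5 6 6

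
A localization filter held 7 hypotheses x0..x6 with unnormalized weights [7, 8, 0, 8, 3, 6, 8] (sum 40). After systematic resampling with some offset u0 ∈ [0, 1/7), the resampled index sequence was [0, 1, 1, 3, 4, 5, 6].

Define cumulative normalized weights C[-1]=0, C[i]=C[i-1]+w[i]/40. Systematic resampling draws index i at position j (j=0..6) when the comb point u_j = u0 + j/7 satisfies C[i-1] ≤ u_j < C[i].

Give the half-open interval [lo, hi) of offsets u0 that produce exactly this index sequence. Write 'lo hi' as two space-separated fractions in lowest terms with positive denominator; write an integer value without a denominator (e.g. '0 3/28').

9/280 11/140

C = [7/40, 3/8, 3/8, 23/40, 13/20, 4/5, 1]
j=0 picked index 0: u0 ∈ [0, 7/40)
j=1 picked index 1: u0 ∈ [9/280, 13/56)
j=2 picked index 1: u0 ∈ [-31/280, 5/56)
j=3 picked index 3: u0 ∈ [-3/56, 41/280)
j=4 picked index 4: u0 ∈ [1/280, 11/140)
j=5 picked index 5: u0 ∈ [-9/140, 3/35)
j=6 picked index 6: u0 ∈ [-2/35, 1/7)
intersection: [9/280, 11/140)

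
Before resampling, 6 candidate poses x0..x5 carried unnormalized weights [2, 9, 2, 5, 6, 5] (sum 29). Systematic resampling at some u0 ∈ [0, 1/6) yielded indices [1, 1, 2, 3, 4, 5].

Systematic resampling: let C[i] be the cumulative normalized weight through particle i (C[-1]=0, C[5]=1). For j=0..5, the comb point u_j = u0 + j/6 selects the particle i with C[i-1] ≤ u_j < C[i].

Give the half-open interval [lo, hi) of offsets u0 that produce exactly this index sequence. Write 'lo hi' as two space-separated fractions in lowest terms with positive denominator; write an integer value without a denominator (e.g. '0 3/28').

C = [2/29, 11/29, 13/29, 18/29, 24/29, 1]
j=0 picked index 1: u0 ∈ [2/29, 11/29)
j=1 picked index 1: u0 ∈ [-17/174, 37/174)
j=2 picked index 2: u0 ∈ [4/87, 10/87)
j=3 picked index 3: u0 ∈ [-3/58, 7/58)
j=4 picked index 4: u0 ∈ [-4/87, 14/87)
j=5 picked index 5: u0 ∈ [-1/174, 1/6)
intersection: [2/29, 10/87)

2/29 10/87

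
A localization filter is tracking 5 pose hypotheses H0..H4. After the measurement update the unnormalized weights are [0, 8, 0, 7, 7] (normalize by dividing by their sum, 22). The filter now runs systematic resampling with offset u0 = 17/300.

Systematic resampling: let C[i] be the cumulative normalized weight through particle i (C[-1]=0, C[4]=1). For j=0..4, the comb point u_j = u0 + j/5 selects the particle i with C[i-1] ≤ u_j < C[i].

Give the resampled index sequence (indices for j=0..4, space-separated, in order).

1 1 3 3 4

C = [0, 4/11, 4/11, 15/22, 1]
j=0: u_0=17/300 ∈ [0, 4/11) → index 1
j=1: u_1=77/300 ∈ [0, 4/11) → index 1
j=2: u_2=137/300 ∈ [4/11, 15/22) → index 3
j=3: u_3=197/300 ∈ [4/11, 15/22) → index 3
j=4: u_4=257/300 ∈ [15/22, 1) → index 4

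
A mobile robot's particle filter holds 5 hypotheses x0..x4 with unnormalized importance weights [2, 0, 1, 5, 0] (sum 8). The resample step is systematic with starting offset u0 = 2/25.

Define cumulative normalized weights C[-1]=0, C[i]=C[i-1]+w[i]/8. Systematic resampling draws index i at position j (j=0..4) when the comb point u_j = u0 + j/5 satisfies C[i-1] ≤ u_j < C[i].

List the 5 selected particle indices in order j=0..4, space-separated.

0 2 3 3 3

C = [1/4, 1/4, 3/8, 1, 1]
j=0: u_0=2/25 ∈ [0, 1/4) → index 0
j=1: u_1=7/25 ∈ [1/4, 3/8) → index 2
j=2: u_2=12/25 ∈ [3/8, 1) → index 3
j=3: u_3=17/25 ∈ [3/8, 1) → index 3
j=4: u_4=22/25 ∈ [3/8, 1) → index 3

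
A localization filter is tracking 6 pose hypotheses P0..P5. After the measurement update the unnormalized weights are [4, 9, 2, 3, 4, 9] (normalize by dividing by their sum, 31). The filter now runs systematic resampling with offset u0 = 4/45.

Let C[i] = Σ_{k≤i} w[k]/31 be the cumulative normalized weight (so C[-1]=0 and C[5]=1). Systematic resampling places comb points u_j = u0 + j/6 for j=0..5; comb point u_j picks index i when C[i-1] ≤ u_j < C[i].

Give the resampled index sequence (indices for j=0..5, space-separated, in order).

0 1 2 4 5 5

C = [4/31, 13/31, 15/31, 18/31, 22/31, 1]
j=0: u_0=4/45 ∈ [0, 4/31) → index 0
j=1: u_1=23/90 ∈ [4/31, 13/31) → index 1
j=2: u_2=19/45 ∈ [13/31, 15/31) → index 2
j=3: u_3=53/90 ∈ [18/31, 22/31) → index 4
j=4: u_4=34/45 ∈ [22/31, 1) → index 5
j=5: u_5=83/90 ∈ [22/31, 1) → index 5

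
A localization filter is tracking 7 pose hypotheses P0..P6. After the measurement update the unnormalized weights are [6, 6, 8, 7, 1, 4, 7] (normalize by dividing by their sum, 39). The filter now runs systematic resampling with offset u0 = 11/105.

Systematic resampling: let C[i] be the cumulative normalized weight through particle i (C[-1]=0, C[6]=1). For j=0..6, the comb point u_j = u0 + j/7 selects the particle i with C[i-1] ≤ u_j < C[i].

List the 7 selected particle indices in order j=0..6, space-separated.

C = [2/13, 4/13, 20/39, 9/13, 28/39, 32/39, 1]
j=0: u_0=11/105 ∈ [0, 2/13) → index 0
j=1: u_1=26/105 ∈ [2/13, 4/13) → index 1
j=2: u_2=41/105 ∈ [4/13, 20/39) → index 2
j=3: u_3=8/15 ∈ [20/39, 9/13) → index 3
j=4: u_4=71/105 ∈ [20/39, 9/13) → index 3
j=5: u_5=86/105 ∈ [28/39, 32/39) → index 5
j=6: u_6=101/105 ∈ [32/39, 1) → index 6

0 1 2 3 3 5 6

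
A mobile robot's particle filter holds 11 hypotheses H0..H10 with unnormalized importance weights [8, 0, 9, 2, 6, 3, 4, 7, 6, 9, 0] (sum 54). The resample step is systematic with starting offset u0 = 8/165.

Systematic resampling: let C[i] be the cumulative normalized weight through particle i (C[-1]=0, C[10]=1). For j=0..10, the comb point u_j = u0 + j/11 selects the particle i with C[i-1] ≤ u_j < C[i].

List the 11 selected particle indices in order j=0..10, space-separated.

0 0 2 3 4 5 7 7 8 9 9

C = [4/27, 4/27, 17/54, 19/54, 25/54, 14/27, 16/27, 13/18, 5/6, 1, 1]
j=0: u_0=8/165 ∈ [0, 4/27) → index 0
j=1: u_1=23/165 ∈ [0, 4/27) → index 0
j=2: u_2=38/165 ∈ [4/27, 17/54) → index 2
j=3: u_3=53/165 ∈ [17/54, 19/54) → index 3
j=4: u_4=68/165 ∈ [19/54, 25/54) → index 4
j=5: u_5=83/165 ∈ [25/54, 14/27) → index 5
j=6: u_6=98/165 ∈ [16/27, 13/18) → index 7
j=7: u_7=113/165 ∈ [16/27, 13/18) → index 7
j=8: u_8=128/165 ∈ [13/18, 5/6) → index 8
j=9: u_9=13/15 ∈ [5/6, 1) → index 9
j=10: u_10=158/165 ∈ [5/6, 1) → index 9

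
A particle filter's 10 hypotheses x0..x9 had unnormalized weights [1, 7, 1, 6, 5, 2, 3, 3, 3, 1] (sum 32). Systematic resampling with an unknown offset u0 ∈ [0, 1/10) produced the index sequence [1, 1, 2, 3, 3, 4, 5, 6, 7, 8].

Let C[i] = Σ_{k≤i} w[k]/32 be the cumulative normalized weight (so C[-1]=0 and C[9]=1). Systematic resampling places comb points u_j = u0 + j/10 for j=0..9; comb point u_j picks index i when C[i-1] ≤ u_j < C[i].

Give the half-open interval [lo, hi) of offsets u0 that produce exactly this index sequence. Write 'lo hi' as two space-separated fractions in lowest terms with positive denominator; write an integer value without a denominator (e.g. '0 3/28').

C = [1/32, 1/4, 9/32, 15/32, 5/8, 11/16, 25/32, 7/8, 31/32, 1]
j=0 picked index 1: u0 ∈ [1/32, 1/4)
j=1 picked index 1: u0 ∈ [-11/160, 3/20)
j=2 picked index 2: u0 ∈ [1/20, 13/160)
j=3 picked index 3: u0 ∈ [-3/160, 27/160)
j=4 picked index 3: u0 ∈ [-19/160, 11/160)
j=5 picked index 4: u0 ∈ [-1/32, 1/8)
j=6 picked index 5: u0 ∈ [1/40, 7/80)
j=7 picked index 6: u0 ∈ [-1/80, 13/160)
j=8 picked index 7: u0 ∈ [-3/160, 3/40)
j=9 picked index 8: u0 ∈ [-1/40, 11/160)
intersection: [1/20, 11/160)

1/20 11/160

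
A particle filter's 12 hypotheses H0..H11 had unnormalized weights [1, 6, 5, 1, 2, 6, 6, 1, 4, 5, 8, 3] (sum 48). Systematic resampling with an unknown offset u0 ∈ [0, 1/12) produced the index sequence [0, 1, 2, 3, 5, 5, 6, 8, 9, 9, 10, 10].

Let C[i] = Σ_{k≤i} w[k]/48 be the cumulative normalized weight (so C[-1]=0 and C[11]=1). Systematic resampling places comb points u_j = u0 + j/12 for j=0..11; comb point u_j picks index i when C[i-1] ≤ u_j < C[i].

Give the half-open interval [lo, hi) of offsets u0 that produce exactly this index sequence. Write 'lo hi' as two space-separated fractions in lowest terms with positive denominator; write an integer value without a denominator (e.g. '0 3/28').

C = [1/48, 7/48, 1/4, 13/48, 5/16, 7/16, 9/16, 7/12, 2/3, 37/48, 15/16, 1]
j=0 picked index 0: u0 ∈ [0, 1/48)
j=1 picked index 1: u0 ∈ [-1/16, 1/16)
j=2 picked index 2: u0 ∈ [-1/48, 1/12)
j=3 picked index 3: u0 ∈ [0, 1/48)
j=4 picked index 5: u0 ∈ [-1/48, 5/48)
j=5 picked index 5: u0 ∈ [-5/48, 1/48)
j=6 picked index 6: u0 ∈ [-1/16, 1/16)
j=7 picked index 8: u0 ∈ [0, 1/12)
j=8 picked index 9: u0 ∈ [0, 5/48)
j=9 picked index 9: u0 ∈ [-1/12, 1/48)
j=10 picked index 10: u0 ∈ [-1/16, 5/48)
j=11 picked index 10: u0 ∈ [-7/48, 1/48)
intersection: [0, 1/48)

0 1/48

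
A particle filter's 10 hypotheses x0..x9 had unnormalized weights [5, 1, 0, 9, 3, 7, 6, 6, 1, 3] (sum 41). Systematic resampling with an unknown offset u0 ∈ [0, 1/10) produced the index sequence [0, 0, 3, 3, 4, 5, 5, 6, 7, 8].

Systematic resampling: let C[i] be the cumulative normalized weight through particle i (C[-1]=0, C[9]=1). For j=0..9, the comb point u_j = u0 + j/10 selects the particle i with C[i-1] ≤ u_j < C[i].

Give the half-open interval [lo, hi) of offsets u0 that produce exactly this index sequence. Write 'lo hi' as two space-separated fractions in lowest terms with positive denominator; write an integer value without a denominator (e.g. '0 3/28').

C = [5/41, 6/41, 6/41, 15/41, 18/41, 25/41, 31/41, 37/41, 38/41, 1]
j=0 picked index 0: u0 ∈ [0, 5/41)
j=1 picked index 0: u0 ∈ [-1/10, 9/410)
j=2 picked index 3: u0 ∈ [-11/205, 34/205)
j=3 picked index 3: u0 ∈ [-63/410, 27/410)
j=4 picked index 4: u0 ∈ [-7/205, 8/205)
j=5 picked index 5: u0 ∈ [-5/82, 9/82)
j=6 picked index 5: u0 ∈ [-33/205, 2/205)
j=7 picked index 6: u0 ∈ [-37/410, 23/410)
j=8 picked index 7: u0 ∈ [-9/205, 21/205)
j=9 picked index 8: u0 ∈ [1/410, 11/410)
intersection: [1/410, 2/205)

1/410 2/205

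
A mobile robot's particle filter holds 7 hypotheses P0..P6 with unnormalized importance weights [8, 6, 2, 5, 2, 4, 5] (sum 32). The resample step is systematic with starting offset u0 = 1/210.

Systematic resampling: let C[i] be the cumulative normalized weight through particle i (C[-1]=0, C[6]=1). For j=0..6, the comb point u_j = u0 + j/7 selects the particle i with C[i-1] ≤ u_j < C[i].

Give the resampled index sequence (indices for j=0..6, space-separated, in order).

C = [1/4, 7/16, 1/2, 21/32, 23/32, 27/32, 1]
j=0: u_0=1/210 ∈ [0, 1/4) → index 0
j=1: u_1=31/210 ∈ [0, 1/4) → index 0
j=2: u_2=61/210 ∈ [1/4, 7/16) → index 1
j=3: u_3=13/30 ∈ [1/4, 7/16) → index 1
j=4: u_4=121/210 ∈ [1/2, 21/32) → index 3
j=5: u_5=151/210 ∈ [23/32, 27/32) → index 5
j=6: u_6=181/210 ∈ [27/32, 1) → index 6

0 0 1 1 3 5 6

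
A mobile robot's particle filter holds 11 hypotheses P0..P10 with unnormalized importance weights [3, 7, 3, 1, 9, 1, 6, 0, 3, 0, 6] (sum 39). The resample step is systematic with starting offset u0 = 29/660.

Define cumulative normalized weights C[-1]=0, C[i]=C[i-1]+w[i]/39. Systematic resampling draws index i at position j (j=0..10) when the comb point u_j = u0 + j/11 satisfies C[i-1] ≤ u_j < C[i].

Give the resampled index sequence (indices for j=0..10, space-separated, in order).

C = [1/13, 10/39, 1/3, 14/39, 23/39, 8/13, 10/13, 10/13, 11/13, 11/13, 1]
j=0: u_0=29/660 ∈ [0, 1/13) → index 0
j=1: u_1=89/660 ∈ [1/13, 10/39) → index 1
j=2: u_2=149/660 ∈ [1/13, 10/39) → index 1
j=3: u_3=19/60 ∈ [10/39, 1/3) → index 2
j=4: u_4=269/660 ∈ [14/39, 23/39) → index 4
j=5: u_5=329/660 ∈ [14/39, 23/39) → index 4
j=6: u_6=389/660 ∈ [14/39, 23/39) → index 4
j=7: u_7=449/660 ∈ [8/13, 10/13) → index 6
j=8: u_8=509/660 ∈ [10/13, 11/13) → index 8
j=9: u_9=569/660 ∈ [11/13, 1) → index 10
j=10: u_10=629/660 ∈ [11/13, 1) → index 10

0 1 1 2 4 4 4 6 8 10 10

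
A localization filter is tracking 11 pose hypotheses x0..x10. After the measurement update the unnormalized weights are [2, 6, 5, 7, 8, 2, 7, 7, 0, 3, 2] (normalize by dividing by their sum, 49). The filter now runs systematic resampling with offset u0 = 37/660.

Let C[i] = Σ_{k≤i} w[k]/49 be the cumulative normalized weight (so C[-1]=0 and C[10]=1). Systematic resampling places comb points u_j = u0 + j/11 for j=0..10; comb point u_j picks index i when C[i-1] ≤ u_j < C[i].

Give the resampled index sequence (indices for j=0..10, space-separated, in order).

C = [2/49, 8/49, 13/49, 20/49, 4/7, 30/49, 37/49, 44/49, 44/49, 47/49, 1]
j=0: u_0=37/660 ∈ [2/49, 8/49) → index 1
j=1: u_1=97/660 ∈ [2/49, 8/49) → index 1
j=2: u_2=157/660 ∈ [8/49, 13/49) → index 2
j=3: u_3=217/660 ∈ [13/49, 20/49) → index 3
j=4: u_4=277/660 ∈ [20/49, 4/7) → index 4
j=5: u_5=337/660 ∈ [20/49, 4/7) → index 4
j=6: u_6=397/660 ∈ [4/7, 30/49) → index 5
j=7: u_7=457/660 ∈ [30/49, 37/49) → index 6
j=8: u_8=47/60 ∈ [37/49, 44/49) → index 7
j=9: u_9=577/660 ∈ [37/49, 44/49) → index 7
j=10: u_10=637/660 ∈ [47/49, 1) → index 10

1 1 2 3 4 4 5 6 7 7 10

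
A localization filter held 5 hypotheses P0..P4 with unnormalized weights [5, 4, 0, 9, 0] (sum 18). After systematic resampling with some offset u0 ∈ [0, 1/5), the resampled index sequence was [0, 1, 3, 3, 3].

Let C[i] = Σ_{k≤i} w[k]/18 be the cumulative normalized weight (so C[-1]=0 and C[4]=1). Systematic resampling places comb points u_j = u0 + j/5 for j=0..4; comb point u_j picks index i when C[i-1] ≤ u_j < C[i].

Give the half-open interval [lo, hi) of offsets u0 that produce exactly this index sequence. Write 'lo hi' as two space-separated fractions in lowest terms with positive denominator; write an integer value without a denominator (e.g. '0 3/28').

C = [5/18, 1/2, 1/2, 1, 1]
j=0 picked index 0: u0 ∈ [0, 5/18)
j=1 picked index 1: u0 ∈ [7/90, 3/10)
j=2 picked index 3: u0 ∈ [1/10, 3/5)
j=3 picked index 3: u0 ∈ [-1/10, 2/5)
j=4 picked index 3: u0 ∈ [-3/10, 1/5)
intersection: [1/10, 1/5)

1/10 1/5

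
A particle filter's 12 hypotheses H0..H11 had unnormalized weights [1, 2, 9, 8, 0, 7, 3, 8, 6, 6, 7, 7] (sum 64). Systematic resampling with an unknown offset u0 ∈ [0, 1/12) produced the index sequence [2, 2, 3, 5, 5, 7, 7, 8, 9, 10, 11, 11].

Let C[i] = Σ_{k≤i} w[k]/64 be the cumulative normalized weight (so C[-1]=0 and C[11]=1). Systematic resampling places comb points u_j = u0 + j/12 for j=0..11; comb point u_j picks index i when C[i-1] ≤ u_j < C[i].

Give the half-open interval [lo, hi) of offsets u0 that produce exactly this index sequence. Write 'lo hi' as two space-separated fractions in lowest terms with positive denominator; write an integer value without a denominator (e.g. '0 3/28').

C = [1/64, 3/64, 3/16, 5/16, 5/16, 27/64, 15/32, 19/32, 11/16, 25/32, 57/64, 1]
j=0 picked index 2: u0 ∈ [3/64, 3/16)
j=1 picked index 2: u0 ∈ [-7/192, 5/48)
j=2 picked index 3: u0 ∈ [1/48, 7/48)
j=3 picked index 5: u0 ∈ [1/16, 11/64)
j=4 picked index 5: u0 ∈ [-1/48, 17/192)
j=5 picked index 7: u0 ∈ [5/96, 17/96)
j=6 picked index 7: u0 ∈ [-1/32, 3/32)
j=7 picked index 8: u0 ∈ [1/96, 5/48)
j=8 picked index 9: u0 ∈ [1/48, 11/96)
j=9 picked index 10: u0 ∈ [1/32, 9/64)
j=10 picked index 11: u0 ∈ [11/192, 1/6)
j=11 picked index 11: u0 ∈ [-5/192, 1/12)
intersection: [1/16, 1/12)

1/16 1/12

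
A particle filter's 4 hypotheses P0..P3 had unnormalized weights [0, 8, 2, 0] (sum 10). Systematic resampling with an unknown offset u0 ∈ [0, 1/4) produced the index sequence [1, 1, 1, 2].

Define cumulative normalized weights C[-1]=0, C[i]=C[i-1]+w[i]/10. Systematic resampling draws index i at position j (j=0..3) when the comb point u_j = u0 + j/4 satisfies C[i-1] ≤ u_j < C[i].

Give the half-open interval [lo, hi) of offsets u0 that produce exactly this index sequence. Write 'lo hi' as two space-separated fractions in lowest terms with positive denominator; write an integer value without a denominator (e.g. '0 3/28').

1/20 1/4

C = [0, 4/5, 1, 1]
j=0 picked index 1: u0 ∈ [0, 4/5)
j=1 picked index 1: u0 ∈ [-1/4, 11/20)
j=2 picked index 1: u0 ∈ [-1/2, 3/10)
j=3 picked index 2: u0 ∈ [1/20, 1/4)
intersection: [1/20, 1/4)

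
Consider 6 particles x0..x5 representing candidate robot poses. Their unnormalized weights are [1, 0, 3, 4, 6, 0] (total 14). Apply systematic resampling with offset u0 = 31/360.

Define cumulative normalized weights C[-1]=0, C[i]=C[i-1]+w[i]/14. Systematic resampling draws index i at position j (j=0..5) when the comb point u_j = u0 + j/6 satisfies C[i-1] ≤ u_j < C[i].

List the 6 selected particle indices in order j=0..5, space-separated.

2 2 3 4 4 4

C = [1/14, 1/14, 2/7, 4/7, 1, 1]
j=0: u_0=31/360 ∈ [1/14, 2/7) → index 2
j=1: u_1=91/360 ∈ [1/14, 2/7) → index 2
j=2: u_2=151/360 ∈ [2/7, 4/7) → index 3
j=3: u_3=211/360 ∈ [4/7, 1) → index 4
j=4: u_4=271/360 ∈ [4/7, 1) → index 4
j=5: u_5=331/360 ∈ [4/7, 1) → index 4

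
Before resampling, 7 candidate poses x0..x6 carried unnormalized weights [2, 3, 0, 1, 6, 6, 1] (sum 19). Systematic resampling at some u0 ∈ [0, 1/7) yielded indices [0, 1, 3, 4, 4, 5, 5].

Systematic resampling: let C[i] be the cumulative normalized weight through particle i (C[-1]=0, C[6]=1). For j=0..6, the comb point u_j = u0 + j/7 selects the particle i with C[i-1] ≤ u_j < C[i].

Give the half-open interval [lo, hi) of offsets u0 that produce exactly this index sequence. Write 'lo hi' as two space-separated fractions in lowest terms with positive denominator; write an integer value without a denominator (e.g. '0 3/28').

C = [2/19, 5/19, 5/19, 6/19, 12/19, 18/19, 1]
j=0 picked index 0: u0 ∈ [0, 2/19)
j=1 picked index 1: u0 ∈ [-5/133, 16/133)
j=2 picked index 3: u0 ∈ [-3/133, 4/133)
j=3 picked index 4: u0 ∈ [-15/133, 27/133)
j=4 picked index 4: u0 ∈ [-34/133, 8/133)
j=5 picked index 5: u0 ∈ [-11/133, 31/133)
j=6 picked index 5: u0 ∈ [-30/133, 12/133)
intersection: [0, 4/133)

0 4/133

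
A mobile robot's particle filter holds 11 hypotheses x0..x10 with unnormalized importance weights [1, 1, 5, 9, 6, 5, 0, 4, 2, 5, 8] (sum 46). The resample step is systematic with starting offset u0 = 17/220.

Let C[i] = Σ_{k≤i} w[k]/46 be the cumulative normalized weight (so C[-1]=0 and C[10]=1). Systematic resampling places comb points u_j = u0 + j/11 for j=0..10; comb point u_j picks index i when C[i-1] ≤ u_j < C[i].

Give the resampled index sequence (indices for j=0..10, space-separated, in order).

C = [1/46, 1/23, 7/46, 8/23, 11/23, 27/46, 27/46, 31/46, 33/46, 19/23, 1]
j=0: u_0=17/220 ∈ [1/23, 7/46) → index 2
j=1: u_1=37/220 ∈ [7/46, 8/23) → index 3
j=2: u_2=57/220 ∈ [7/46, 8/23) → index 3
j=3: u_3=7/20 ∈ [8/23, 11/23) → index 4
j=4: u_4=97/220 ∈ [8/23, 11/23) → index 4
j=5: u_5=117/220 ∈ [11/23, 27/46) → index 5
j=6: u_6=137/220 ∈ [27/46, 31/46) → index 7
j=7: u_7=157/220 ∈ [31/46, 33/46) → index 8
j=8: u_8=177/220 ∈ [33/46, 19/23) → index 9
j=9: u_9=197/220 ∈ [19/23, 1) → index 10
j=10: u_10=217/220 ∈ [19/23, 1) → index 10

2 3 3 4 4 5 7 8 9 10 10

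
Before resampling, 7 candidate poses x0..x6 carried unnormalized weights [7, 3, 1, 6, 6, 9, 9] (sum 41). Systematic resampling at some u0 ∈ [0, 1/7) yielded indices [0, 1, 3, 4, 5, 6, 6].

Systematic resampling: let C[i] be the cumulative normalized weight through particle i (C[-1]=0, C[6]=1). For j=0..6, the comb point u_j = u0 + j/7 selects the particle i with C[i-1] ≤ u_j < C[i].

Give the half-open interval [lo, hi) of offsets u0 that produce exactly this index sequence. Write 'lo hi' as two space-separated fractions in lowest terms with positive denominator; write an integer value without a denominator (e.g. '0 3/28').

C = [7/41, 10/41, 11/41, 17/41, 23/41, 32/41, 1]
j=0 picked index 0: u0 ∈ [0, 7/41)
j=1 picked index 1: u0 ∈ [8/287, 29/287)
j=2 picked index 3: u0 ∈ [-5/287, 37/287)
j=3 picked index 4: u0 ∈ [-4/287, 38/287)
j=4 picked index 5: u0 ∈ [-3/287, 60/287)
j=5 picked index 6: u0 ∈ [19/287, 2/7)
j=6 picked index 6: u0 ∈ [-22/287, 1/7)
intersection: [19/287, 29/287)

19/287 29/287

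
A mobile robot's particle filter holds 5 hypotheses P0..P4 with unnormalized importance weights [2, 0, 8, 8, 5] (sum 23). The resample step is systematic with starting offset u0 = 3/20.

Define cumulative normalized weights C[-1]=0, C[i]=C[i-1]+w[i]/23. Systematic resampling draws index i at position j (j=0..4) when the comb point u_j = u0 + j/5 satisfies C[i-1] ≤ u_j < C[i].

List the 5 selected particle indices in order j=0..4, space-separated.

2 2 3 3 4

C = [2/23, 2/23, 10/23, 18/23, 1]
j=0: u_0=3/20 ∈ [2/23, 10/23) → index 2
j=1: u_1=7/20 ∈ [2/23, 10/23) → index 2
j=2: u_2=11/20 ∈ [10/23, 18/23) → index 3
j=3: u_3=3/4 ∈ [10/23, 18/23) → index 3
j=4: u_4=19/20 ∈ [18/23, 1) → index 4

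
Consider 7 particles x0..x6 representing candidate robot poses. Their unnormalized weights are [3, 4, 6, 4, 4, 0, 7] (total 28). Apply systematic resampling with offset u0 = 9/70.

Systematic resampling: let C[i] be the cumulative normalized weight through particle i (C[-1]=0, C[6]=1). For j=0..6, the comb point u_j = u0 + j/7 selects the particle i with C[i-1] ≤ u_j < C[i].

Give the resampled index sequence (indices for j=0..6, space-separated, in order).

1 2 2 3 4 6 6

C = [3/28, 1/4, 13/28, 17/28, 3/4, 3/4, 1]
j=0: u_0=9/70 ∈ [3/28, 1/4) → index 1
j=1: u_1=19/70 ∈ [1/4, 13/28) → index 2
j=2: u_2=29/70 ∈ [1/4, 13/28) → index 2
j=3: u_3=39/70 ∈ [13/28, 17/28) → index 3
j=4: u_4=7/10 ∈ [17/28, 3/4) → index 4
j=5: u_5=59/70 ∈ [3/4, 1) → index 6
j=6: u_6=69/70 ∈ [3/4, 1) → index 6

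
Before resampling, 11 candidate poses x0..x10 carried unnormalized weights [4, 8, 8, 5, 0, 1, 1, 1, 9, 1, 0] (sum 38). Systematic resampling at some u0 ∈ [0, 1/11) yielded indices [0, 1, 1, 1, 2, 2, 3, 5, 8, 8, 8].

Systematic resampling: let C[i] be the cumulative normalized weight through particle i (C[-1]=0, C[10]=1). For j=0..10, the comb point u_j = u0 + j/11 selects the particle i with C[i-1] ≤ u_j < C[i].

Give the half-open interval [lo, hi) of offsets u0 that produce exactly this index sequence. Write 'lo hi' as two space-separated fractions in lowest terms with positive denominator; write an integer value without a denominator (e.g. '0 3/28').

C = [2/19, 6/19, 10/19, 25/38, 25/38, 13/19, 27/38, 14/19, 37/38, 1, 1]
j=0 picked index 0: u0 ∈ [0, 2/19)
j=1 picked index 1: u0 ∈ [3/209, 47/209)
j=2 picked index 1: u0 ∈ [-16/209, 28/209)
j=3 picked index 1: u0 ∈ [-35/209, 9/209)
j=4 picked index 2: u0 ∈ [-10/209, 34/209)
j=5 picked index 2: u0 ∈ [-29/209, 15/209)
j=6 picked index 3: u0 ∈ [-4/209, 47/418)
j=7 picked index 5: u0 ∈ [9/418, 10/209)
j=8 picked index 8: u0 ∈ [2/209, 103/418)
j=9 picked index 8: u0 ∈ [-17/209, 65/418)
j=10 picked index 8: u0 ∈ [-36/209, 27/418)
intersection: [9/418, 9/209)

9/418 9/209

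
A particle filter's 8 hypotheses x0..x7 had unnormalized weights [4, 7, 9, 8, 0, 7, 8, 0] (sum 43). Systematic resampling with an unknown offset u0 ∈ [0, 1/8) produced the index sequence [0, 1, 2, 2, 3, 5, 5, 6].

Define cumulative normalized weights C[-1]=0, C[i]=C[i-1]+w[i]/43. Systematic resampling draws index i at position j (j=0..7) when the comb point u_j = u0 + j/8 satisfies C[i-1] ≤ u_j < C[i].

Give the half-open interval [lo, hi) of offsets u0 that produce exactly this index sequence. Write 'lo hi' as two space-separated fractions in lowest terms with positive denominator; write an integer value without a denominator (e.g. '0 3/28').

9/344 11/172

C = [4/43, 11/43, 20/43, 28/43, 28/43, 35/43, 1, 1]
j=0 picked index 0: u0 ∈ [0, 4/43)
j=1 picked index 1: u0 ∈ [-11/344, 45/344)
j=2 picked index 2: u0 ∈ [1/172, 37/172)
j=3 picked index 2: u0 ∈ [-41/344, 31/344)
j=4 picked index 3: u0 ∈ [-3/86, 13/86)
j=5 picked index 5: u0 ∈ [9/344, 65/344)
j=6 picked index 5: u0 ∈ [-17/172, 11/172)
j=7 picked index 6: u0 ∈ [-21/344, 1/8)
intersection: [9/344, 11/172)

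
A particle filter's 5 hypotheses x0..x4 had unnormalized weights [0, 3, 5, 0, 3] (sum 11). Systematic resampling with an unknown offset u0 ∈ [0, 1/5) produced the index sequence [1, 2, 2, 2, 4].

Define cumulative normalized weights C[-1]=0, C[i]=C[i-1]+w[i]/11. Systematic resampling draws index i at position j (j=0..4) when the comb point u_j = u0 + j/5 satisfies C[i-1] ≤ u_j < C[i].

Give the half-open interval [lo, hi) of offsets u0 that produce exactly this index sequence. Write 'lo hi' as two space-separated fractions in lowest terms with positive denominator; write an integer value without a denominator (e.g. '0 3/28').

4/55 7/55

C = [0, 3/11, 8/11, 8/11, 1]
j=0 picked index 1: u0 ∈ [0, 3/11)
j=1 picked index 2: u0 ∈ [4/55, 29/55)
j=2 picked index 2: u0 ∈ [-7/55, 18/55)
j=3 picked index 2: u0 ∈ [-18/55, 7/55)
j=4 picked index 4: u0 ∈ [-4/55, 1/5)
intersection: [4/55, 7/55)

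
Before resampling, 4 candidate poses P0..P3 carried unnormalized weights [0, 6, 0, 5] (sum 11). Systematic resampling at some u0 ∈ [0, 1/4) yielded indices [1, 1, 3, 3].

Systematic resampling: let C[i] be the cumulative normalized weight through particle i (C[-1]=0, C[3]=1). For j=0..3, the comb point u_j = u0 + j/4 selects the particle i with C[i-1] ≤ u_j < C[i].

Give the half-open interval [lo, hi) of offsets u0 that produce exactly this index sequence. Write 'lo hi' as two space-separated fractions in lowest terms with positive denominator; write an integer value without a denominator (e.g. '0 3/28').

C = [0, 6/11, 6/11, 1]
j=0 picked index 1: u0 ∈ [0, 6/11)
j=1 picked index 1: u0 ∈ [-1/4, 13/44)
j=2 picked index 3: u0 ∈ [1/22, 1/2)
j=3 picked index 3: u0 ∈ [-9/44, 1/4)
intersection: [1/22, 1/4)

1/22 1/4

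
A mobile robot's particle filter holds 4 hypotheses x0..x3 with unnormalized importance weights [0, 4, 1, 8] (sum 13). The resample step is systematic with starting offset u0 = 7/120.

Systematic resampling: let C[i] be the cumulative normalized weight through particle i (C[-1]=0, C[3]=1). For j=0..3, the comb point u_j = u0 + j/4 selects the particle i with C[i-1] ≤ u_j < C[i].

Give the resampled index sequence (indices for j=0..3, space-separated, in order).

C = [0, 4/13, 5/13, 1]
j=0: u_0=7/120 ∈ [0, 4/13) → index 1
j=1: u_1=37/120 ∈ [4/13, 5/13) → index 2
j=2: u_2=67/120 ∈ [5/13, 1) → index 3
j=3: u_3=97/120 ∈ [5/13, 1) → index 3

1 2 3 3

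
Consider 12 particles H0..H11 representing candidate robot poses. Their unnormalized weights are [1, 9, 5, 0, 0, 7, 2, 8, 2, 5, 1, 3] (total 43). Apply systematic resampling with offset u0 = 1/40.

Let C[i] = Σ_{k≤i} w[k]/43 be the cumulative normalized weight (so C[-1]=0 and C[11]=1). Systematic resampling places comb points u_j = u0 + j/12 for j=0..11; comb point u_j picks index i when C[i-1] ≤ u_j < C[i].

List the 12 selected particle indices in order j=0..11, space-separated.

C = [1/43, 10/43, 15/43, 15/43, 15/43, 22/43, 24/43, 32/43, 34/43, 39/43, 40/43, 1]
j=0: u_0=1/40 ∈ [1/43, 10/43) → index 1
j=1: u_1=13/120 ∈ [1/43, 10/43) → index 1
j=2: u_2=23/120 ∈ [1/43, 10/43) → index 1
j=3: u_3=11/40 ∈ [10/43, 15/43) → index 2
j=4: u_4=43/120 ∈ [15/43, 22/43) → index 5
j=5: u_5=53/120 ∈ [15/43, 22/43) → index 5
j=6: u_6=21/40 ∈ [22/43, 24/43) → index 6
j=7: u_7=73/120 ∈ [24/43, 32/43) → index 7
j=8: u_8=83/120 ∈ [24/43, 32/43) → index 7
j=9: u_9=31/40 ∈ [32/43, 34/43) → index 8
j=10: u_10=103/120 ∈ [34/43, 39/43) → index 9
j=11: u_11=113/120 ∈ [40/43, 1) → index 11

1 1 1 2 5 5 6 7 7 8 9 11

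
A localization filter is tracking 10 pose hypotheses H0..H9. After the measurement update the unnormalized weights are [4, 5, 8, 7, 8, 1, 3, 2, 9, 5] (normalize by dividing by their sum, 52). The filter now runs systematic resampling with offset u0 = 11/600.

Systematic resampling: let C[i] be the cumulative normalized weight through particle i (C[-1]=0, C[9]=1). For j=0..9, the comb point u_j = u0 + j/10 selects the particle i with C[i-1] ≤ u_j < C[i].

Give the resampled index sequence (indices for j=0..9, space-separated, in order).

C = [1/13, 9/52, 17/52, 6/13, 8/13, 33/52, 9/13, 19/26, 47/52, 1]
j=0: u_0=11/600 ∈ [0, 1/13) → index 0
j=1: u_1=71/600 ∈ [1/13, 9/52) → index 1
j=2: u_2=131/600 ∈ [9/52, 17/52) → index 2
j=3: u_3=191/600 ∈ [9/52, 17/52) → index 2
j=4: u_4=251/600 ∈ [17/52, 6/13) → index 3
j=5: u_5=311/600 ∈ [6/13, 8/13) → index 4
j=6: u_6=371/600 ∈ [8/13, 33/52) → index 5
j=7: u_7=431/600 ∈ [9/13, 19/26) → index 7
j=8: u_8=491/600 ∈ [19/26, 47/52) → index 8
j=9: u_9=551/600 ∈ [47/52, 1) → index 9

0 1 2 2 3 4 5 7 8 9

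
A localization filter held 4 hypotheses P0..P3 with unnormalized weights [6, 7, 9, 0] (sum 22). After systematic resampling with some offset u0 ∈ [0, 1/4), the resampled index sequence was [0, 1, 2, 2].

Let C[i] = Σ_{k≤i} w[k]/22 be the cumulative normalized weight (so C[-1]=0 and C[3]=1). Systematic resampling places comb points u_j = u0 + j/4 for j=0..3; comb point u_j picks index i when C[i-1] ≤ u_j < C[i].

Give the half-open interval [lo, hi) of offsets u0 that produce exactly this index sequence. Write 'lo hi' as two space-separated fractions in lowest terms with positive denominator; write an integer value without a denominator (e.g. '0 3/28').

1/11 1/4

C = [3/11, 13/22, 1, 1]
j=0 picked index 0: u0 ∈ [0, 3/11)
j=1 picked index 1: u0 ∈ [1/44, 15/44)
j=2 picked index 2: u0 ∈ [1/11, 1/2)
j=3 picked index 2: u0 ∈ [-7/44, 1/4)
intersection: [1/11, 1/4)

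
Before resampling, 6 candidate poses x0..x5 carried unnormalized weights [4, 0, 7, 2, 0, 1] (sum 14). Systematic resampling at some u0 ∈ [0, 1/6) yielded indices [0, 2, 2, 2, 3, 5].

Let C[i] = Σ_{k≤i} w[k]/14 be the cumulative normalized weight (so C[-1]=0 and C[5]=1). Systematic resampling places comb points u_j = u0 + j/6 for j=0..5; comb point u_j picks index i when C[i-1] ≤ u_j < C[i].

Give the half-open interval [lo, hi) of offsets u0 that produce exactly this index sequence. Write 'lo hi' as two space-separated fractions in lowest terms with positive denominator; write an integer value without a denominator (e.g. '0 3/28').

5/42 1/6

C = [2/7, 2/7, 11/14, 13/14, 13/14, 1]
j=0 picked index 0: u0 ∈ [0, 2/7)
j=1 picked index 2: u0 ∈ [5/42, 13/21)
j=2 picked index 2: u0 ∈ [-1/21, 19/42)
j=3 picked index 2: u0 ∈ [-3/14, 2/7)
j=4 picked index 3: u0 ∈ [5/42, 11/42)
j=5 picked index 5: u0 ∈ [2/21, 1/6)
intersection: [5/42, 1/6)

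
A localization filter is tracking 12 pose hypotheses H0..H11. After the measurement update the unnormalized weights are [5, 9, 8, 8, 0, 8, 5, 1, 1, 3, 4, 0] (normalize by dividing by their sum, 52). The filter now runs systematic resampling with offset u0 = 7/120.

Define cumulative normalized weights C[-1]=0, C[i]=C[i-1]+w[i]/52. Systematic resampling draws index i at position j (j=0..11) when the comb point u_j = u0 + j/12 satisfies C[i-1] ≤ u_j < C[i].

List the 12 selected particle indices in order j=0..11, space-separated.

0 1 1 2 2 3 3 5 5 6 9 10

C = [5/52, 7/26, 11/26, 15/26, 15/26, 19/26, 43/52, 11/13, 45/52, 12/13, 1, 1]
j=0: u_0=7/120 ∈ [0, 5/52) → index 0
j=1: u_1=17/120 ∈ [5/52, 7/26) → index 1
j=2: u_2=9/40 ∈ [5/52, 7/26) → index 1
j=3: u_3=37/120 ∈ [7/26, 11/26) → index 2
j=4: u_4=47/120 ∈ [7/26, 11/26) → index 2
j=5: u_5=19/40 ∈ [11/26, 15/26) → index 3
j=6: u_6=67/120 ∈ [11/26, 15/26) → index 3
j=7: u_7=77/120 ∈ [15/26, 19/26) → index 5
j=8: u_8=29/40 ∈ [15/26, 19/26) → index 5
j=9: u_9=97/120 ∈ [19/26, 43/52) → index 6
j=10: u_10=107/120 ∈ [45/52, 12/13) → index 9
j=11: u_11=39/40 ∈ [12/13, 1) → index 10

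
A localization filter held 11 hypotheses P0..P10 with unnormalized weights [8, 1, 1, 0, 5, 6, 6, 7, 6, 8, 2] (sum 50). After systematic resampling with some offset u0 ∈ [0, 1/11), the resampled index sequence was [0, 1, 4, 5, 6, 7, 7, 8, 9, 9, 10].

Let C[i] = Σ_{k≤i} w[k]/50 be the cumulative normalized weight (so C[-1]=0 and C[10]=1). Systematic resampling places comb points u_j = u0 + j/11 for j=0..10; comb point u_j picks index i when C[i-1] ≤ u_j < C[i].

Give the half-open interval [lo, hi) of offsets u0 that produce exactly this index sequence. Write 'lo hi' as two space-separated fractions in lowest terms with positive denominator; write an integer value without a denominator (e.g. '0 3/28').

C = [4/25, 9/50, 1/5, 1/5, 3/10, 21/50, 27/50, 17/25, 4/5, 24/25, 1]
j=0 picked index 0: u0 ∈ [0, 4/25)
j=1 picked index 1: u0 ∈ [19/275, 49/550)
j=2 picked index 4: u0 ∈ [1/55, 13/110)
j=3 picked index 5: u0 ∈ [3/110, 81/550)
j=4 picked index 6: u0 ∈ [31/550, 97/550)
j=5 picked index 7: u0 ∈ [47/550, 62/275)
j=6 picked index 7: u0 ∈ [-3/550, 37/275)
j=7 picked index 8: u0 ∈ [12/275, 9/55)
j=8 picked index 9: u0 ∈ [4/55, 64/275)
j=9 picked index 9: u0 ∈ [-1/55, 39/275)
j=10 picked index 10: u0 ∈ [14/275, 1/11)
intersection: [47/550, 49/550)

47/550 49/550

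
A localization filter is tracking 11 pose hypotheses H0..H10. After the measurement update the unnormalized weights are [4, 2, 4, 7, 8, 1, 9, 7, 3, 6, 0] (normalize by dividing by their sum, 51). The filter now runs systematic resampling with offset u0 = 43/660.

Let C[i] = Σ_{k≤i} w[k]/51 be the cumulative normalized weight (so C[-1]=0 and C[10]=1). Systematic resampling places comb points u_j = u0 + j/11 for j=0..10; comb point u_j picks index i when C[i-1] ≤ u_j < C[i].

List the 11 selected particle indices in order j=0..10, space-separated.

C = [4/51, 2/17, 10/51, 1/3, 25/51, 26/51, 35/51, 14/17, 15/17, 1, 1]
j=0: u_0=43/660 ∈ [0, 4/51) → index 0
j=1: u_1=103/660 ∈ [2/17, 10/51) → index 2
j=2: u_2=163/660 ∈ [10/51, 1/3) → index 3
j=3: u_3=223/660 ∈ [1/3, 25/51) → index 4
j=4: u_4=283/660 ∈ [1/3, 25/51) → index 4
j=5: u_5=343/660 ∈ [26/51, 35/51) → index 6
j=6: u_6=403/660 ∈ [26/51, 35/51) → index 6
j=7: u_7=463/660 ∈ [35/51, 14/17) → index 7
j=8: u_8=523/660 ∈ [35/51, 14/17) → index 7
j=9: u_9=53/60 ∈ [15/17, 1) → index 9
j=10: u_10=643/660 ∈ [15/17, 1) → index 9

0 2 3 4 4 6 6 7 7 9 9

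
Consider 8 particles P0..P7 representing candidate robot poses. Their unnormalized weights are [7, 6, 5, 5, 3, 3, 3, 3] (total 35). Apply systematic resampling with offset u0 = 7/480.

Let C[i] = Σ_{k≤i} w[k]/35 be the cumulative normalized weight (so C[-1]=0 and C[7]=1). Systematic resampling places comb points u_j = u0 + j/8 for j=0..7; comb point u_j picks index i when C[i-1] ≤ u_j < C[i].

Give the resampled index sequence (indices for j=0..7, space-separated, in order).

0 0 1 2 3 3 5 6

C = [1/5, 13/35, 18/35, 23/35, 26/35, 29/35, 32/35, 1]
j=0: u_0=7/480 ∈ [0, 1/5) → index 0
j=1: u_1=67/480 ∈ [0, 1/5) → index 0
j=2: u_2=127/480 ∈ [1/5, 13/35) → index 1
j=3: u_3=187/480 ∈ [13/35, 18/35) → index 2
j=4: u_4=247/480 ∈ [18/35, 23/35) → index 3
j=5: u_5=307/480 ∈ [18/35, 23/35) → index 3
j=6: u_6=367/480 ∈ [26/35, 29/35) → index 5
j=7: u_7=427/480 ∈ [29/35, 32/35) → index 6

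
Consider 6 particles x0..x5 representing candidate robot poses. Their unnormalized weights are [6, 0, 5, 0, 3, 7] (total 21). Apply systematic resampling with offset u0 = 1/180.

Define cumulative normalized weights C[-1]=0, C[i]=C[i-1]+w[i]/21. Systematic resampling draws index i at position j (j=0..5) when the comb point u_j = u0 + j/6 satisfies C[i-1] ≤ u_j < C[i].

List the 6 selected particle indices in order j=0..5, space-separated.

C = [2/7, 2/7, 11/21, 11/21, 2/3, 1]
j=0: u_0=1/180 ∈ [0, 2/7) → index 0
j=1: u_1=31/180 ∈ [0, 2/7) → index 0
j=2: u_2=61/180 ∈ [2/7, 11/21) → index 2
j=3: u_3=91/180 ∈ [2/7, 11/21) → index 2
j=4: u_4=121/180 ∈ [2/3, 1) → index 5
j=5: u_5=151/180 ∈ [2/3, 1) → index 5

0 0 2 2 5 5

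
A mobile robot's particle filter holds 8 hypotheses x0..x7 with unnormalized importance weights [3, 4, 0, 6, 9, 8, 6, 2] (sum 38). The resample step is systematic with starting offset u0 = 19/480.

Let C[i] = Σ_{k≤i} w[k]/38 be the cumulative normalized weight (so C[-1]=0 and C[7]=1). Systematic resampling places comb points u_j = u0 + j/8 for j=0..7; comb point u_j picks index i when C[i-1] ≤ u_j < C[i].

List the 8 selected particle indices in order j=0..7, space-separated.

C = [3/38, 7/38, 7/38, 13/38, 11/19, 15/19, 18/19, 1]
j=0: u_0=19/480 ∈ [0, 3/38) → index 0
j=1: u_1=79/480 ∈ [3/38, 7/38) → index 1
j=2: u_2=139/480 ∈ [7/38, 13/38) → index 3
j=3: u_3=199/480 ∈ [13/38, 11/19) → index 4
j=4: u_4=259/480 ∈ [13/38, 11/19) → index 4
j=5: u_5=319/480 ∈ [11/19, 15/19) → index 5
j=6: u_6=379/480 ∈ [15/19, 18/19) → index 6
j=7: u_7=439/480 ∈ [15/19, 18/19) → index 6

0 1 3 4 4 5 6 6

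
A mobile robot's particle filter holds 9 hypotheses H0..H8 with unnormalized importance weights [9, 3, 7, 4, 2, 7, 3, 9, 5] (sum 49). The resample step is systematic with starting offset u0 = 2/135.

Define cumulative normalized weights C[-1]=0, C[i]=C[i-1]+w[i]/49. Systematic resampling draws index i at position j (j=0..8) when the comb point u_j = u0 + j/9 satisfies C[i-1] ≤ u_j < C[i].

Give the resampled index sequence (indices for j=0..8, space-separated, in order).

0 0 1 2 3 5 6 7 8

C = [9/49, 12/49, 19/49, 23/49, 25/49, 32/49, 5/7, 44/49, 1]
j=0: u_0=2/135 ∈ [0, 9/49) → index 0
j=1: u_1=17/135 ∈ [0, 9/49) → index 0
j=2: u_2=32/135 ∈ [9/49, 12/49) → index 1
j=3: u_3=47/135 ∈ [12/49, 19/49) → index 2
j=4: u_4=62/135 ∈ [19/49, 23/49) → index 3
j=5: u_5=77/135 ∈ [25/49, 32/49) → index 5
j=6: u_6=92/135 ∈ [32/49, 5/7) → index 6
j=7: u_7=107/135 ∈ [5/7, 44/49) → index 7
j=8: u_8=122/135 ∈ [44/49, 1) → index 8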